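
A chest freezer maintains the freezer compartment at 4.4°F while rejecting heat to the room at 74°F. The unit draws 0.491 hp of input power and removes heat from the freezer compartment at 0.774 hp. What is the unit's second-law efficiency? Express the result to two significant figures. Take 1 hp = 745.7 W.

COP_actual = Q̇_C/Ẇ = 0.7740/0.4910 = 1.576.
In absolute terms T_C = 257.82 K and T_H = 296.48 K, so ΔT = 38.67 K.
COP_Carnot = T_C/ΔT = 257.82/38.67 = 6.668.
η_II = COP_actual/COP_Carnot = 1.576/6.668 = 0.2364.

0.24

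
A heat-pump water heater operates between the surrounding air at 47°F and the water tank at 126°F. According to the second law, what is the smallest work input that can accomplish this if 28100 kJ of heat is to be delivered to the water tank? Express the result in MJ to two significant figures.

In absolute terms T_C = 281.48 K and T_H = 325.37 K, so ΔT = 43.89 K.
The reversible limit is COP_HP = T_H/ΔT = 7.414, so W_min = Q_H/COP = Q_H·ΔT/T_H.
W_min = 28100 × 43.89/325.37 = 3790 kJ = 3.790 MJ.

3.8 MJ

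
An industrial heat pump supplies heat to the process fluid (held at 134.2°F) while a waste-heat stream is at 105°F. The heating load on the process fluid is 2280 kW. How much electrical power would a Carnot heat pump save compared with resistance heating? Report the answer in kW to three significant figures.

2170 kW

In absolute terms T_C = 313.71 K and T_H = 329.93 K, so ΔT = 16.22 K.
COP_Carnot = T_H/ΔT = 329.93/16.22 = 20.34.
Resistance heating needs Ẇ_res = Q̇_H = 2280 kW; the reversible heat pump needs only Ẇ_hp = Q̇_H/COP = 112.1 kW.
Saving = 2280 − 112.1 = 2168 kW.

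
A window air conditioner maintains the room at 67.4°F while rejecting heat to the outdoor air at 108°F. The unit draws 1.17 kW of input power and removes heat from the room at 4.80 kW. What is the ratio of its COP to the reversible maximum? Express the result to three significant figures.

0.316

COP_actual = Q̇_C/Ẇ = 4.800/1.170 = 4.103.
In absolute terms T_C = 292.82 K and T_H = 315.37 K, so ΔT = 22.56 K.
COP_Carnot = T_C/ΔT = 292.82/22.56 = 12.98.
η_II = COP_actual/COP_Carnot = 4.103/12.98 = 0.3160.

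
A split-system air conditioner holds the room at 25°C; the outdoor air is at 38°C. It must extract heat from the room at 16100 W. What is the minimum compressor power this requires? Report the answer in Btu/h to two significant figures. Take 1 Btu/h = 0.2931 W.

In absolute terms T_C = 298.15 K and T_H = 311.15 K, so ΔT = 13.00 K.
COP_Carnot = T_C/ΔT = 298.15/13.00 = 22.93.
Ẇ_min = Q̇/COP_Carnot = 16100/22.93 = 702.0 W = 2395 Btu/h.

2400 Btu/h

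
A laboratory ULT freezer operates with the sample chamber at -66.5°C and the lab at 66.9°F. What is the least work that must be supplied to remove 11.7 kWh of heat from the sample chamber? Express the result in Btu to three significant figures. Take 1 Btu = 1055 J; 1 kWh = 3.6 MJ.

In absolute terms T_C = 206.65 K and T_H = 292.54 K, so ΔT = 85.89 K.
The reversible limit is COP_R = T_C/ΔT = 2.406, so W_min = Q_C/COP = Q_C·ΔT/T_C.
W_min = 11.70 × 85.89/206.65 = 4.863 kWh = 16590 Btu.

16600 Btu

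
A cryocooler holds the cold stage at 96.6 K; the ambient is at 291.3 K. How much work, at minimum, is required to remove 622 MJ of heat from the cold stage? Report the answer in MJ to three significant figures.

1250 MJ

The reservoir spacing is ΔT = 291.3 − 96.6 = 194.7 K.
The reversible limit is COP_R = T_C/ΔT = 0.4961, so W_min = Q_C/COP = Q_C·ΔT/T_C.
W_min = 622.0 × 194.7/96.60 = 1254 MJ.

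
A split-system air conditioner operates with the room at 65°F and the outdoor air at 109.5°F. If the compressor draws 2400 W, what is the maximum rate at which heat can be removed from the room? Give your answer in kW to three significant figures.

In absolute terms T_C = 291.48 K and T_H = 316.21 K, so ΔT = 24.72 K.
COP_Carnot = T_C/ΔT = 291.48/24.72 = 11.79.
Q̇_max = COP_Carnot × Ẇ = 11.79 × 2400 W = 28300 W = 28.30 kW.

28.3 kW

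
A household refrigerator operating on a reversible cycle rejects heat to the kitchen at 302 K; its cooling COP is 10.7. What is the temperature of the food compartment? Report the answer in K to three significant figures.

276 K

For a Carnot refrigerator COP_R = T_C/(T_H − T_C), so T_C = COP·T_H/(1 + COP).
With T_H = 302.00 K, T_C = 10.7 × 302.00/11.70 = 276.19 K.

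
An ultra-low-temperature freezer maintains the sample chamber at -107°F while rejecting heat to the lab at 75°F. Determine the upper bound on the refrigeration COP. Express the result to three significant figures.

In absolute terms T_C = 195.93 K and T_H = 297.04 K, so ΔT = 101.1 K.
For a reversible cycle, COP_Carnot = T_C/ΔT = 195.93/101.1 = 1.938.

1.94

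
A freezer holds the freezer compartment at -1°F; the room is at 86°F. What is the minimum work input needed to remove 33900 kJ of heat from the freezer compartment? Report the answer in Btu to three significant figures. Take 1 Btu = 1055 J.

In absolute terms T_C = 254.82 K and T_H = 303.15 K, so ΔT = 48.33 K.
The reversible limit is COP_R = T_C/ΔT = 5.272, so W_min = Q_C/COP = Q_C·ΔT/T_C.
W_min = 33900 × 48.33/254.82 = 6430 kJ = 6095 Btu.

6090 Btu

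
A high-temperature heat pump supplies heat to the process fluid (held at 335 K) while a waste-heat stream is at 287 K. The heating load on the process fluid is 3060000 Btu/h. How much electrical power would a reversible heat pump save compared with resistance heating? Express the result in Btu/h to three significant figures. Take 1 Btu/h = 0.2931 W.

The reservoir spacing is ΔT = 335 − 287 = 48.00 K.
COP_Carnot = T_H/ΔT = 335.00/48.00 = 6.979.
Resistance heating needs Ẇ_res = Q̇_H = 3060000 Btu/h; the reversible heat pump needs only Ẇ_hp = Q̇_H/COP = 438400 Btu/h.
Saving = 3060000 − 438400 = 2622000 Btu/h.

2620000 Btu/h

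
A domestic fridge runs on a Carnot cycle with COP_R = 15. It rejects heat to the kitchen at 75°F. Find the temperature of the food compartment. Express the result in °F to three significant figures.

For a Carnot refrigerator COP_R = T_C/(T_H − T_C), so T_C = COP·T_H/(1 + COP).
With T_H = 297.04 K, T_C = 15 × 297.04/16.00 = 278.47 K.
Converting, 278.47 K = 41.58°F.

41.6 °F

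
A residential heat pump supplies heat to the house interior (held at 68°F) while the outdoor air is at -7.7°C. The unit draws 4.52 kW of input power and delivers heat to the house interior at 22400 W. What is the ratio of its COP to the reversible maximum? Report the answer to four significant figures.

Converting, Q̇_H = 22400 W = 22.40 kW, so COP_actual = Q̇_H/Ẇ = 22.40/4.520 = 4.956.
In absolute terms T_C = 265.45 K and T_H = 293.15 K, so ΔT = 27.70 K.
COP_Carnot = T_H/ΔT = 293.15/27.70 = 10.58.
η_II = COP_actual/COP_Carnot = 4.956/10.58 = 0.4683.

0.4683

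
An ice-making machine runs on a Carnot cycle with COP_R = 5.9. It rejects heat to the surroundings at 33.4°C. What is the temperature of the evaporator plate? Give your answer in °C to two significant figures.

-11 °C

For a Carnot refrigerator COP_R = T_C/(T_H − T_C), so T_C = COP·T_H/(1 + COP).
With T_H = 306.55 K, T_C = 5.9 × 306.55/6.900 = 262.12 K.
Converting, 262.12 K = -11.03°C.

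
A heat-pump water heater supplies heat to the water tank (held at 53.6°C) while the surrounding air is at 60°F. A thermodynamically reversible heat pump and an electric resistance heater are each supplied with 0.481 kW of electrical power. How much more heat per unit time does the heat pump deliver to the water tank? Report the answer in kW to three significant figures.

3.65 kW

In absolute terms T_C = 288.71 K and T_H = 326.75 K, so ΔT = 38.04 K.
COP_Carnot = T_H/ΔT = 326.75/38.04 = 8.589.
The heat pump delivers Q̇_H = COP × Ẇ = 4.131 kW; the resistance heater delivers Ẇ = 0.4810 kW.
Extra = (COP − 1)·Ẇ = 3.650 kW.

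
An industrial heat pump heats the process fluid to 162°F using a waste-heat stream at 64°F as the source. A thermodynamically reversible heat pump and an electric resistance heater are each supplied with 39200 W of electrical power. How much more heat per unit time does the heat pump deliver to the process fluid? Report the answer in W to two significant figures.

210000 W

In absolute terms T_C = 290.93 K and T_H = 345.37 K, so ΔT = 54.44 K.
COP_Carnot = T_H/ΔT = 345.37/54.44 = 6.344.
The heat pump delivers Q̇_H = COP × Ẇ = 248700 W; the resistance heater delivers Ẇ = 39200 W.
Extra = (COP − 1)·Ẇ = 209500 W.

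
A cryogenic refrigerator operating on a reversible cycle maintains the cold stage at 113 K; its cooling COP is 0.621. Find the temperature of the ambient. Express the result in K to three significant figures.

295 K

COP_R = T_C/(T_H − T_C) gives T_H − T_C = T_C/COP.
With T_C = 113.00 K, T_H = 113.00 × (1 + 1/0.621) = 294.96 K.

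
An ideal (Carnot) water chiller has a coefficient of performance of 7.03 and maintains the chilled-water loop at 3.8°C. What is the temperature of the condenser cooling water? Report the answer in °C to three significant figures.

COP_R = T_C/(T_H − T_C) gives T_H − T_C = T_C/COP.
With T_C = 276.95 K, T_H = 276.95 × (1 + 1/7.03) = 316.35 K.
Converting, 316.35 K = 43.20°C.

43.2 °C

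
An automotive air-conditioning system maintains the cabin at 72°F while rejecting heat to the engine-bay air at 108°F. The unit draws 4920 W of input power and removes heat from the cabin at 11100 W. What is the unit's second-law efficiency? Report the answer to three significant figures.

COP_actual = Q̇_C/Ẇ = 11100/4920 = 2.256.
In absolute terms T_C = 295.37 K and T_H = 315.37 K, so ΔT = 20.00 K.
COP_Carnot = T_C/ΔT = 295.37/20.00 = 14.77.
η_II = COP_actual/COP_Carnot = 2.256/14.77 = 0.1528.

0.153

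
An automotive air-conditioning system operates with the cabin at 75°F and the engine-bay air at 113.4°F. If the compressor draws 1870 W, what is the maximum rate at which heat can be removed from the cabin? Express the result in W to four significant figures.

26040 W

In absolute terms T_C = 297.04 K and T_H = 318.37 K, so ΔT = 21.33 K.
COP_Carnot = T_C/ΔT = 297.04/21.33 = 13.92.
Q̇_max = COP_Carnot × Ẇ = 13.92 × 1870 W = 26040 W.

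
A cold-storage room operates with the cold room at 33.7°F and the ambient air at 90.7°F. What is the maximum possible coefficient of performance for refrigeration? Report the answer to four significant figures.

8.656

In absolute terms T_C = 274.09 K and T_H = 305.76 K, so ΔT = 31.67 K.
For a reversible cycle, COP_Carnot = T_C/ΔT = 274.09/31.67 = 8.656.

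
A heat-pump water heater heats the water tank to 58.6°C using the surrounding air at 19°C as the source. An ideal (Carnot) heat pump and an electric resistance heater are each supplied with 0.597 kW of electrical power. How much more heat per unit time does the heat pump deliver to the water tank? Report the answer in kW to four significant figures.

4.404 kW

In absolute terms T_C = 292.15 K and T_H = 331.75 K, so ΔT = 39.60 K.
COP_Carnot = T_H/ΔT = 331.75/39.60 = 8.378.
The heat pump delivers Q̇_H = COP × Ẇ = 5.001 kW; the resistance heater delivers Ẇ = 0.5970 kW.
Extra = (COP − 1)·Ẇ = 4.404 kW.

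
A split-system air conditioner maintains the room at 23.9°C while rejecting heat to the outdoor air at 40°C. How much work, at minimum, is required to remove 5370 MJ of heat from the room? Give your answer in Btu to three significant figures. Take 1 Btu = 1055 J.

In absolute terms T_C = 297.05 K and T_H = 313.15 K, so ΔT = 16.10 K.
The reversible limit is COP_R = T_C/ΔT = 18.45, so W_min = Q_C/COP = Q_C·ΔT/T_C.
W_min = 5370 × 16.10/297.05 = 291.1 MJ = 275900 Btu.

276000 Btu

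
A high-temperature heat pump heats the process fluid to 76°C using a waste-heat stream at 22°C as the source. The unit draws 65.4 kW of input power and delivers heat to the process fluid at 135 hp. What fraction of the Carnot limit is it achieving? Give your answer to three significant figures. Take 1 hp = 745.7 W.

0.238

Converting, Q̇_H = 135.0 hp = 100.7 kW, so COP_actual = Q̇_H/Ẇ = 100.7/65.40 = 1.539.
In absolute terms T_C = 295.15 K and T_H = 349.15 K, so ΔT = 54.00 K.
COP_Carnot = T_H/ΔT = 349.15/54.00 = 6.466.
η_II = COP_actual/COP_Carnot = 1.539/6.466 = 0.2381.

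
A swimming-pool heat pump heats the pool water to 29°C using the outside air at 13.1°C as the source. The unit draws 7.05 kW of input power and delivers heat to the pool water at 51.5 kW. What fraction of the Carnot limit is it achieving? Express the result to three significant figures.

0.384

COP_actual = Q̇_H/Ẇ = 51.50/7.050 = 7.305.
In absolute terms T_C = 286.25 K and T_H = 302.15 K, so ΔT = 15.90 K.
COP_Carnot = T_H/ΔT = 302.15/15.90 = 19.00.
η_II = COP_actual/COP_Carnot = 7.305/19.00 = 0.3844.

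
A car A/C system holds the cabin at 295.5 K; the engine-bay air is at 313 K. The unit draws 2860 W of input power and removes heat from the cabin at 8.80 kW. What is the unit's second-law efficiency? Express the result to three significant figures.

0.182

Converting, Q̇_C = 8.800 kW = 8800 W, so COP_actual = Q̇_C/Ẇ = 8800/2860 = 3.077.
The reservoir spacing is ΔT = 313 − 295.5 = 17.50 K.
COP_Carnot = T_C/ΔT = 295.50/17.50 = 16.89.
η_II = COP_actual/COP_Carnot = 3.077/16.89 = 0.1822.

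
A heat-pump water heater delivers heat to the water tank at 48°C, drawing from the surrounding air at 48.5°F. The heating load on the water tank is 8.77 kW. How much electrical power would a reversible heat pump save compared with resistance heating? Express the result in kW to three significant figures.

7.71 kW

In absolute terms T_C = 282.32 K and T_H = 321.15 K, so ΔT = 38.83 K.
COP_Carnot = T_H/ΔT = 321.15/38.83 = 8.270.
Resistance heating needs Ẇ_res = Q̇_H = 8.770 kW; the reversible heat pump needs only Ẇ_hp = Q̇_H/COP = 1.060 kW.
Saving = 8.770 − 1.060 = 7.710 kW.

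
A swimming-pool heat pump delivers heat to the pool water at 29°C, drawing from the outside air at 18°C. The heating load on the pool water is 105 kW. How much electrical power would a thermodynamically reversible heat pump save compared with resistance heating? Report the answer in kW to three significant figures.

101 kW

In absolute terms T_C = 291.15 K and T_H = 302.15 K, so ΔT = 11.00 K.
COP_Carnot = T_H/ΔT = 302.15/11.00 = 27.47.
Resistance heating needs Ẇ_res = Q̇_H = 105.0 kW; the reversible heat pump needs only Ẇ_hp = Q̇_H/COP = 3.823 kW.
Saving = 105.0 − 3.823 = 101.2 kW.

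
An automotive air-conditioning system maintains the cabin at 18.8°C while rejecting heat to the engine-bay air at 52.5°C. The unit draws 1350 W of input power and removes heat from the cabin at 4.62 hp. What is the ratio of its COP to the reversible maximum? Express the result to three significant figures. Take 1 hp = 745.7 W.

0.295

Converting, Q̇_C = 4.620 hp = 3445 W, so COP_actual = Q̇_C/Ẇ = 3445/1350 = 2.552.
In absolute terms T_C = 291.95 K and T_H = 325.65 K, so ΔT = 33.70 K.
COP_Carnot = T_C/ΔT = 291.95/33.70 = 8.663.
η_II = COP_actual/COP_Carnot = 2.552/8.663 = 0.2946.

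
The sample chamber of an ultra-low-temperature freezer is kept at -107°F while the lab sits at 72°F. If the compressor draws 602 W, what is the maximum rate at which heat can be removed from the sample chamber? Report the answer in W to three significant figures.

1190 W

In absolute terms T_C = 195.93 K and T_H = 295.37 K, so ΔT = 99.44 K.
COP_Carnot = T_C/ΔT = 195.93/99.44 = 1.970.
Q̇_max = COP_Carnot × Ẇ = 1.970 × 602.0 W = 1186 W.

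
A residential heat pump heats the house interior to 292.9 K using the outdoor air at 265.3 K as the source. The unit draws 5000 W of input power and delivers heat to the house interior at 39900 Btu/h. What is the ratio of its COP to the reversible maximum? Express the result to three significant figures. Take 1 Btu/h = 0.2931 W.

Converting, Q̇_H = 39900 Btu/h = 11690 W, so COP_actual = Q̇_H/Ẇ = 11690/5000 = 2.339.
The reservoir spacing is ΔT = 292.9 − 265.3 = 27.60 K.
COP_Carnot = T_H/ΔT = 292.90/27.60 = 10.61.
η_II = COP_actual/COP_Carnot = 2.339/10.61 = 0.2204.

0.220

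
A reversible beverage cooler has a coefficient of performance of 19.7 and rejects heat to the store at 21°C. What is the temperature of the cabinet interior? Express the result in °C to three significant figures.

For a Carnot refrigerator COP_R = T_C/(T_H − T_C), so T_C = COP·T_H/(1 + COP).
With T_H = 294.15 K, T_C = 19.7 × 294.15/20.70 = 279.94 K.
Converting, 279.94 K = 6.79°C.

6.79 °C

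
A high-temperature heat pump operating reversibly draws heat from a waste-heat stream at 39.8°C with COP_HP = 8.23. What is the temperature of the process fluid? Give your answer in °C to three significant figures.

83.1 °C

COP_HP = T_H/(T_H − T_C) rearranges to T_H = COP·T_C/(COP − 1).
With T_C = 312.95 K, T_H = 8.23 × 312.95/7.230 = 356.23 K.
Converting, 356.23 K = 83.08°C.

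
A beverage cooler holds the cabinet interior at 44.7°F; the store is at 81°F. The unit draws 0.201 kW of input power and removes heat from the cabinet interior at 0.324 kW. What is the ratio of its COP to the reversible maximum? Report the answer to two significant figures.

0.12

COP_actual = Q̇_C/Ẇ = 0.3240/0.2010 = 1.612.
In absolute terms T_C = 280.21 K and T_H = 300.37 K, so ΔT = 20.17 K.
COP_Carnot = T_C/ΔT = 280.21/20.17 = 13.89.
η_II = COP_actual/COP_Carnot = 1.612/13.89 = 0.1160.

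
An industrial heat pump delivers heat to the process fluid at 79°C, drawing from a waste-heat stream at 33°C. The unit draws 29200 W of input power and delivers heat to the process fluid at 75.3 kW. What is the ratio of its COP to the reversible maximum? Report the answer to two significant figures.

0.34

Converting, Q̇_H = 75.30 kW = 75300 W, so COP_actual = Q̇_H/Ẇ = 75300/29200 = 2.579.
In absolute terms T_C = 306.15 K and T_H = 352.15 K, so ΔT = 46.00 K.
COP_Carnot = T_H/ΔT = 352.15/46.00 = 7.655.
η_II = COP_actual/COP_Carnot = 2.579/7.655 = 0.3369.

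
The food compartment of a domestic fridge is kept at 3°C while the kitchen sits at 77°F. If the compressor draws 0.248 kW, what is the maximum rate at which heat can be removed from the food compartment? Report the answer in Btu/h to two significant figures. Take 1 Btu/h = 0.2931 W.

In absolute terms T_C = 276.15 K and T_H = 298.15 K, so ΔT = 22.00 K.
COP_Carnot = T_C/ΔT = 276.15/22.00 = 12.55.
Q̇_max = COP_Carnot × Ẇ = 12.55 × 0.2480 kW = 3.113 kW = 10620 Btu/h.

11000 Btu/h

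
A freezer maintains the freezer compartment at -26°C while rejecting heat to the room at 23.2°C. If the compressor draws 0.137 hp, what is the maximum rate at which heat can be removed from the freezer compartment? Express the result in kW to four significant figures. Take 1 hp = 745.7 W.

In absolute terms T_C = 247.15 K and T_H = 296.35 K, so ΔT = 49.20 K.
COP_Carnot = T_C/ΔT = 247.15/49.20 = 5.023.
Q̇_max = COP_Carnot × Ẇ = 5.023 × 0.1370 hp = 0.6882 hp = 0.5132 kW.

0.5132 kW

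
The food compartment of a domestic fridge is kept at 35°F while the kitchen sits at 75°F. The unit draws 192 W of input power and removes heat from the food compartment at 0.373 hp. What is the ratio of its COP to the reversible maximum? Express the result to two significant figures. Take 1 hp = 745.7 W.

Converting, Q̇_C = 0.3730 hp = 278.1 W, so COP_actual = Q̇_C/Ẇ = 278.1/192.0 = 1.449.
In absolute terms T_C = 274.82 K and T_H = 297.04 K, so ΔT = 22.22 K.
COP_Carnot = T_C/ΔT = 274.82/22.22 = 12.37.
η_II = COP_actual/COP_Carnot = 1.449/12.37 = 0.1171.

0.12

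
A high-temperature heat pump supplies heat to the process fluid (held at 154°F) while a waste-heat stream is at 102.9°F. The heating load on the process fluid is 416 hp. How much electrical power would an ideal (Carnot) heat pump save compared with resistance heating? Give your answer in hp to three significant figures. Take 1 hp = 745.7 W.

In absolute terms T_C = 312.54 K and T_H = 340.93 K, so ΔT = 28.39 K.
COP_Carnot = T_H/ΔT = 340.93/28.39 = 12.01.
Resistance heating needs Ẇ_res = Q̇_H = 416.0 hp; the reversible heat pump needs only Ẇ_hp = Q̇_H/COP = 34.64 hp.
Saving = 416.0 − 34.64 = 381.4 hp.

381 hp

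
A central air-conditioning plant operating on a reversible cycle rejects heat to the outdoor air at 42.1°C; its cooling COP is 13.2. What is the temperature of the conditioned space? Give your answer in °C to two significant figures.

20 °C

For a Carnot refrigerator COP_R = T_C/(T_H − T_C), so T_C = COP·T_H/(1 + COP).
With T_H = 315.25 K, T_C = 13.2 × 315.25/14.20 = 293.05 K.
Converting, 293.05 K = 19.90°C.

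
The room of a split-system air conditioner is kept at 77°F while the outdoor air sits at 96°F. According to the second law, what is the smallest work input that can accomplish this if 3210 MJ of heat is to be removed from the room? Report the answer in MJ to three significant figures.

In absolute terms T_C = 298.15 K and T_H = 308.71 K, so ΔT = 10.56 K.
The reversible limit is COP_R = T_C/ΔT = 28.25, so W_min = Q_C/COP = Q_C·ΔT/T_C.
W_min = 3210 × 10.56/298.15 = 113.6 MJ.

114 MJ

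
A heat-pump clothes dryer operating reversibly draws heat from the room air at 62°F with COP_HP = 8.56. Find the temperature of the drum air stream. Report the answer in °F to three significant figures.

131 °F

COP_HP = T_H/(T_H − T_C) rearranges to T_H = COP·T_C/(COP − 1).
With T_C = 289.82 K, T_H = 8.56 × 289.82/7.560 = 328.15 K.
Converting, 328.15 K = 131.00°F.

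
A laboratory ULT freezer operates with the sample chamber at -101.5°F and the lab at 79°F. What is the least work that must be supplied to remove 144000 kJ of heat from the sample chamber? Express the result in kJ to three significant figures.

72600 kJ

In absolute terms T_C = 198.98 K and T_H = 299.26 K, so ΔT = 100.3 K.
The reversible limit is COP_R = T_C/ΔT = 1.984, so W_min = Q_C/COP = Q_C·ΔT/T_C.
W_min = 144000 × 100.3/198.98 = 72570 kJ.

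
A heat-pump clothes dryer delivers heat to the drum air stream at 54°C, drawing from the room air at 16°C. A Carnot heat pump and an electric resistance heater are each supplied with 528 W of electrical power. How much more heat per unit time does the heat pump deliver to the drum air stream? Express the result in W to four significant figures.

In absolute terms T_C = 289.15 K and T_H = 327.15 K, so ΔT = 38.00 K.
COP_Carnot = T_H/ΔT = 327.15/38.00 = 8.609.
The heat pump delivers Q̇_H = COP × Ẇ = 4546 W; the resistance heater delivers Ẇ = 528.0 W.
Extra = (COP − 1)·Ẇ = 4018 W.

4018 W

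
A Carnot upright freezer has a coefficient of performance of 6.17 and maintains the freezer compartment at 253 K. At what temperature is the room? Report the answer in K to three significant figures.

294 K

COP_R = T_C/(T_H − T_C) gives T_H − T_C = T_C/COP.
With T_C = 253.00 K, T_H = 253.00 × (1 + 1/6.17) = 294.00 K.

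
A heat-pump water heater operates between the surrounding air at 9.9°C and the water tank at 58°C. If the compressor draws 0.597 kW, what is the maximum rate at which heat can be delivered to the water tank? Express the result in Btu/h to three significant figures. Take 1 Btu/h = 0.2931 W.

In absolute terms T_C = 283.05 K and T_H = 331.15 K, so ΔT = 48.10 K.
COP_Carnot = T_H/ΔT = 331.15/48.10 = 6.885.
Q̇_max = COP_Carnot × Ẇ = 6.885 × 0.5970 kW = 4.110 kW = 14020 Btu/h.

14000 Btu/h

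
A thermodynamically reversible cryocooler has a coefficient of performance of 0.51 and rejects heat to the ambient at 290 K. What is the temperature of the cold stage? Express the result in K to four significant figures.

97.95 K

For a Carnot refrigerator COP_R = T_C/(T_H − T_C), so T_C = COP·T_H/(1 + COP).
With T_H = 290.00 K, T_C = 0.51 × 290.00/1.510 = 97.95 K.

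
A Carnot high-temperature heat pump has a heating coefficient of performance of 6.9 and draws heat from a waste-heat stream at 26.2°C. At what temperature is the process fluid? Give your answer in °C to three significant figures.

COP_HP = T_H/(T_H − T_C) rearranges to T_H = COP·T_C/(COP − 1).
With T_C = 299.35 K, T_H = 6.9 × 299.35/5.900 = 350.09 K.
Converting, 350.09 K = 76.94°C.

76.9 °C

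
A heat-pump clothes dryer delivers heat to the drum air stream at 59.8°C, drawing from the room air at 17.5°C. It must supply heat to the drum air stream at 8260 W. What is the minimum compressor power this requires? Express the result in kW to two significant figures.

1.0 kW

In absolute terms T_C = 290.65 K and T_H = 332.95 K, so ΔT = 42.30 K.
COP_Carnot = T_H/ΔT = 332.95/42.30 = 7.871.
Ẇ_min = Q̇/COP_Carnot = 8260/7.871 = 1049 W = 1.049 kW.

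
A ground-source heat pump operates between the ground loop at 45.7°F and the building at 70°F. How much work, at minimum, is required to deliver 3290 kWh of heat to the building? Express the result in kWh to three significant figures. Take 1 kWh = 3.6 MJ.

151 kWh

In absolute terms T_C = 280.76 K and T_H = 294.26 K, so ΔT = 13.50 K.
The reversible limit is COP_HP = T_H/ΔT = 21.80, so W_min = Q_H/COP = Q_H·ΔT/T_H.
W_min = 3290 × 13.50/294.26 = 150.9 kWh.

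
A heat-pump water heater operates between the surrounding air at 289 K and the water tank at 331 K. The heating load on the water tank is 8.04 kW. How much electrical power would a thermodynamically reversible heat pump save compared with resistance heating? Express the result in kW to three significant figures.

The reservoir spacing is ΔT = 331 − 289 = 42.00 K.
COP_Carnot = T_H/ΔT = 331.00/42.00 = 7.881.
Resistance heating needs Ẇ_res = Q̇_H = 8.040 kW; the reversible heat pump needs only Ẇ_hp = Q̇_H/COP = 1.020 kW.
Saving = 8.040 − 1.020 = 7.020 kW.

7.02 kW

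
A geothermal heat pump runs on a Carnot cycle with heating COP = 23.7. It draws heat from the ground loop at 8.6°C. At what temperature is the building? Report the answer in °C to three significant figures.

21.0 °C

COP_HP = T_H/(T_H − T_C) rearranges to T_H = COP·T_C/(COP − 1).
With T_C = 281.75 K, T_H = 23.7 × 281.75/22.70 = 294.16 K.
Converting, 294.16 K = 21.01°C.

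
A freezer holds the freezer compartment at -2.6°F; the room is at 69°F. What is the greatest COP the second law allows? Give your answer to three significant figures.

In absolute terms T_C = 253.93 K and T_H = 293.71 K, so ΔT = 39.78 K.
For a reversible cycle, COP_Carnot = T_C/ΔT = 253.93/39.78 = 6.384.

6.38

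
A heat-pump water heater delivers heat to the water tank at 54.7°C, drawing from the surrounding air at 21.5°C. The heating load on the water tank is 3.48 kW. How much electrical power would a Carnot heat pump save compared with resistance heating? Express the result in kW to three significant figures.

In absolute terms T_C = 294.65 K and T_H = 327.85 K, so ΔT = 33.20 K.
COP_Carnot = T_H/ΔT = 327.85/33.20 = 9.875.
Resistance heating needs Ẇ_res = Q̇_H = 3.480 kW; the reversible heat pump needs only Ẇ_hp = Q̇_H/COP = 0.3524 kW.
Saving = 3.480 − 0.3524 = 3.128 kW.

3.13 kW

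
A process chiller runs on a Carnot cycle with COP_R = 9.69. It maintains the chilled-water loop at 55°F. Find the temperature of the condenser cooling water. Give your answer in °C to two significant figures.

COP_R = T_C/(T_H − T_C) gives T_H − T_C = T_C/COP.
With T_C = 285.93 K, T_H = 285.93 × (1 + 1/9.69) = 315.44 K.
Converting, 315.44 K = 42.29°C.

42 °C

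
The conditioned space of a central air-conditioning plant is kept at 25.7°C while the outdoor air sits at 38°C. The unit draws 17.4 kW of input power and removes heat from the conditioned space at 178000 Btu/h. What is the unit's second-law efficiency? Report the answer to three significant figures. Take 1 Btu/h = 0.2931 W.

Converting, Q̇_C = 178000 Btu/h = 52.17 kW, so COP_actual = Q̇_C/Ẇ = 52.17/17.40 = 2.998.
In absolute terms T_C = 298.85 K and T_H = 311.15 K, so ΔT = 12.30 K.
COP_Carnot = T_C/ΔT = 298.85/12.30 = 24.30.
η_II = COP_actual/COP_Carnot = 2.998/24.30 = 0.1234.

0.123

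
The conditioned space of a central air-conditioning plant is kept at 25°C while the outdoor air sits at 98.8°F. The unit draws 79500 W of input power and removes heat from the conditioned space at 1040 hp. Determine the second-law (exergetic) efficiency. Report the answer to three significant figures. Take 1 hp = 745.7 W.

Converting, Q̇_C = 1040 hp = 775500 W, so COP_actual = Q̇_C/Ẇ = 775500/79500 = 9.755.
In absolute terms T_C = 298.15 K and T_H = 310.26 K, so ΔT = 12.11 K.
COP_Carnot = T_C/ΔT = 298.15/12.11 = 24.62.
η_II = COP_actual/COP_Carnot = 9.755/24.62 = 0.3963.

0.396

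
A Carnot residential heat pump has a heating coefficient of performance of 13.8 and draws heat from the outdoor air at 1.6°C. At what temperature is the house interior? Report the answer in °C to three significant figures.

23.1 °C

COP_HP = T_H/(T_H − T_C) rearranges to T_H = COP·T_C/(COP − 1).
With T_C = 274.75 K, T_H = 13.8 × 274.75/12.80 = 296.21 K.
Converting, 296.21 K = 23.06°C.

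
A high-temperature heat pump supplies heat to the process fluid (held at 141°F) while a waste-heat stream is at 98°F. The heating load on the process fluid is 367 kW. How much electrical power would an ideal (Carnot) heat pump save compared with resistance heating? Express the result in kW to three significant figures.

341 kW

In absolute terms T_C = 309.82 K and T_H = 333.71 K, so ΔT = 23.89 K.
COP_Carnot = T_H/ΔT = 333.71/23.89 = 13.97.
Resistance heating needs Ẇ_res = Q̇_H = 367.0 kW; the reversible heat pump needs only Ẇ_hp = Q̇_H/COP = 26.27 kW.
Saving = 367.0 − 26.27 = 340.7 kW.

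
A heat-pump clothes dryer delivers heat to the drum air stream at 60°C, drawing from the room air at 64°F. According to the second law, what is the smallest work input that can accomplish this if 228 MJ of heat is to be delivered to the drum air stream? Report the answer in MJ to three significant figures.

In absolute terms T_C = 290.93 K and T_H = 333.15 K, so ΔT = 42.22 K.
The reversible limit is COP_HP = T_H/ΔT = 7.890, so W_min = Q_H/COP = Q_H·ΔT/T_H.
W_min = 228.0 × 42.22/333.15 = 28.90 MJ.

28.9 MJ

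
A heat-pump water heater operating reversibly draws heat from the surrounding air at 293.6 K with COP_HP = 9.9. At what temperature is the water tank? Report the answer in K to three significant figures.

327 K

COP_HP = T_H/(T_H − T_C) rearranges to T_H = COP·T_C/(COP − 1).
With T_C = 293.60 K, T_H = 9.9 × 293.60/8.900 = 326.59 K.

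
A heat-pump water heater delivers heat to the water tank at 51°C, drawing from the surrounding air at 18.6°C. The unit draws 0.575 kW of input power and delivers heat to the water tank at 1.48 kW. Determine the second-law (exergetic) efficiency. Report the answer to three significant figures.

COP_actual = Q̇_H/Ẇ = 1.480/0.5750 = 2.574.
In absolute terms T_C = 291.75 K and T_H = 324.15 K, so ΔT = 32.40 K.
COP_Carnot = T_H/ΔT = 324.15/32.40 = 10.00.
η_II = COP_actual/COP_Carnot = 2.574/10.00 = 0.2573.

0.257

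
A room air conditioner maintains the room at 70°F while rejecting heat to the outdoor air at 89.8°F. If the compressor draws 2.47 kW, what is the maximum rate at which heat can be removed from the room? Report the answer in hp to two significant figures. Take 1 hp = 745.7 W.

89 hp

In absolute terms T_C = 294.26 K and T_H = 305.26 K, so ΔT = 11.00 K.
COP_Carnot = T_C/ΔT = 294.26/11.00 = 26.75.
Q̇_max = COP_Carnot × Ẇ = 26.75 × 2.470 kW = 66.07 kW = 88.61 hp.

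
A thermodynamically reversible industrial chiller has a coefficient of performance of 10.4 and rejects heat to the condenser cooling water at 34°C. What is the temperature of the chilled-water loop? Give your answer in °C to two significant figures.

7.1 °C

For a Carnot refrigerator COP_R = T_C/(T_H − T_C), so T_C = COP·T_H/(1 + COP).
With T_H = 307.15 K, T_C = 10.4 × 307.15/11.40 = 280.21 K.
Converting, 280.21 K = 7.06°C.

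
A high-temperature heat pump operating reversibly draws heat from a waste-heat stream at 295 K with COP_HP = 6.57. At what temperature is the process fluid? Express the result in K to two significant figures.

350 K

COP_HP = T_H/(T_H − T_C) rearranges to T_H = COP·T_C/(COP − 1).
With T_C = 295.00 K, T_H = 6.57 × 295.00/5.570 = 347.96 K.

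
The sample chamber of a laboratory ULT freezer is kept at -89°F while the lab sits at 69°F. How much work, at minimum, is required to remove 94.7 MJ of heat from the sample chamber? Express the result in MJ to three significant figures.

40.4 MJ

In absolute terms T_C = 205.93 K and T_H = 293.71 K, so ΔT = 87.78 K.
The reversible limit is COP_R = T_C/ΔT = 2.346, so W_min = Q_C/COP = Q_C·ΔT/T_C.
W_min = 94.70 × 87.78/205.93 = 40.37 MJ.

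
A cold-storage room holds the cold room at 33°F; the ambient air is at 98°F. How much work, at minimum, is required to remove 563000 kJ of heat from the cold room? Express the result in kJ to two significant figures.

74000 kJ

In absolute terms T_C = 273.71 K and T_H = 309.82 K, so ΔT = 36.11 K.
The reversible limit is COP_R = T_C/ΔT = 7.580, so W_min = Q_C/COP = Q_C·ΔT/T_C.
W_min = 563000 × 36.11/273.71 = 74280 kJ.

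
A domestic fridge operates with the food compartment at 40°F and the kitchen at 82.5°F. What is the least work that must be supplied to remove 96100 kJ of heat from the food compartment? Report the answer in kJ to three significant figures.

8170 kJ

In absolute terms T_C = 277.59 K and T_H = 301.21 K, so ΔT = 23.61 K.
The reversible limit is COP_R = T_C/ΔT = 11.76, so W_min = Q_C/COP = Q_C·ΔT/T_C.
W_min = 96100 × 23.61/277.59 = 8174 kJ.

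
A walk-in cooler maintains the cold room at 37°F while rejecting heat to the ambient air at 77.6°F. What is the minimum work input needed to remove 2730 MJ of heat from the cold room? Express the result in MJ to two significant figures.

In absolute terms T_C = 275.93 K and T_H = 298.48 K, so ΔT = 22.56 K.
The reversible limit is COP_R = T_C/ΔT = 12.23, so W_min = Q_C/COP = Q_C·ΔT/T_C.
W_min = 2730 × 22.56/275.93 = 223.2 MJ.

220 MJ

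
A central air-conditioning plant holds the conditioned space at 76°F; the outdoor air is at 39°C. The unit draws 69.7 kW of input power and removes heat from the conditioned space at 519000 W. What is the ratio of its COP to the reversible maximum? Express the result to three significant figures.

0.364

Converting, Q̇_C = 519000 W = 519.0 kW, so COP_actual = Q̇_C/Ẇ = 519.0/69.70 = 7.446.
In absolute terms T_C = 297.59 K and T_H = 312.15 K, so ΔT = 14.56 K.
COP_Carnot = T_C/ΔT = 297.59/14.56 = 20.45.
η_II = COP_actual/COP_Carnot = 7.446/20.45 = 0.3642.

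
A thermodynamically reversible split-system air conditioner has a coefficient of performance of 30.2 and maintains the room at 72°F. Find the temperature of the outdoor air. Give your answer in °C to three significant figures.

32.0 °C

COP_R = T_C/(T_H − T_C) gives T_H − T_C = T_C/COP.
With T_C = 295.37 K, T_H = 295.37 × (1 + 1/30.2) = 305.15 K.
Converting, 305.15 K = 32.00°C.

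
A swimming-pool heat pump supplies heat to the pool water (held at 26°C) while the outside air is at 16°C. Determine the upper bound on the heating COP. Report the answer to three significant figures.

In absolute terms T_C = 289.15 K and T_H = 299.15 K, so ΔT = 10.00 K.
For a reversible cycle, COP_Carnot = T_H/ΔT = 299.15/10.00 = 29.92.

29.9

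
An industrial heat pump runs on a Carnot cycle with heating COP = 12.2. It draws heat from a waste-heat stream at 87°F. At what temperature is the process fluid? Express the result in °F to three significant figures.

136 °F

COP_HP = T_H/(T_H − T_C) rearranges to T_H = COP·T_C/(COP − 1).
With T_C = 303.71 K, T_H = 12.2 × 303.71/11.20 = 330.82 K.
Converting, 330.82 K = 135.81°F.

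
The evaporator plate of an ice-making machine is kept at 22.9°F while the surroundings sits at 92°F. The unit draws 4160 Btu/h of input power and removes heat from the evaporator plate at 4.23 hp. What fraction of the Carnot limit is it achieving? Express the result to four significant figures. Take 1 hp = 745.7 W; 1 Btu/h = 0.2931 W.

Converting, Q̇_C = 4.230 hp = 10760 Btu/h, so COP_actual = Q̇_C/Ẇ = 10760/4160 = 2.587.
In absolute terms T_C = 268.09 K and T_H = 306.48 K, so ΔT = 38.39 K.
COP_Carnot = T_C/ΔT = 268.09/38.39 = 6.984.
η_II = COP_actual/COP_Carnot = 2.587/6.984 = 0.3704.

0.3704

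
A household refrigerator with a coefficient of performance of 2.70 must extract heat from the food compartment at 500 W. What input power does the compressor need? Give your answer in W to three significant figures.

185 W

Ẇ = Q̇_C/COP = 500.0/2.70 = 185.2 W.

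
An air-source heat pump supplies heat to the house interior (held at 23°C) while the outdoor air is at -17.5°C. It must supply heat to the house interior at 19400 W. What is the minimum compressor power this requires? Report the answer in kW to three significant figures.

In absolute terms T_C = 255.65 K and T_H = 296.15 K, so ΔT = 40.50 K.
COP_Carnot = T_H/ΔT = 296.15/40.50 = 7.312.
Ẇ_min = Q̇/COP_Carnot = 19400/7.312 = 2653 W = 2.653 kW.

2.65 kW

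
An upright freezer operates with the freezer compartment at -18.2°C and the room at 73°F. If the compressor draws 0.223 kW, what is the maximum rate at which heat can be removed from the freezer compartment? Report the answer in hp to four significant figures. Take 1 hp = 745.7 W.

In absolute terms T_C = 254.95 K and T_H = 295.93 K, so ΔT = 40.98 K.
COP_Carnot = T_C/ΔT = 254.95/40.98 = 6.222.
Q̇_max = COP_Carnot × Ẇ = 6.222 × 0.2230 kW = 1.387 kW = 1.861 hp.

1.861 hp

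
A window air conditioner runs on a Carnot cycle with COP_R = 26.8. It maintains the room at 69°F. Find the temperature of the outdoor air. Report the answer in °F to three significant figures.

88.7 °F

COP_R = T_C/(T_H − T_C) gives T_H − T_C = T_C/COP.
With T_C = 293.71 K, T_H = 293.71 × (1 + 1/26.8) = 304.66 K.
Converting, 304.66 K = 88.73°F.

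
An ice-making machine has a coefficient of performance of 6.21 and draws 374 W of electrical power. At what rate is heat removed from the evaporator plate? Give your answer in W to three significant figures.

2320 W

Q̇_C = COP × Ẇ = 6.21 × 374.0 = 2323 W.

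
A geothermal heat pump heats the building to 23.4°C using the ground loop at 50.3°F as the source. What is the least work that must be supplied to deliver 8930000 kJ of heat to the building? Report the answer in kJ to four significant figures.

In absolute terms T_C = 283.32 K and T_H = 296.55 K, so ΔT = 13.23 K.
The reversible limit is COP_HP = T_H/ΔT = 22.41, so W_min = Q_H/COP = Q_H·ΔT/T_H.
W_min = 8930000 × 13.23/296.55 = 398500 kJ.

398500 kJ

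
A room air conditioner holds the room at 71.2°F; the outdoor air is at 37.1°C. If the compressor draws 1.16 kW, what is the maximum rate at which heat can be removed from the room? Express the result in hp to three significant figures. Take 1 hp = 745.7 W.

29.9 hp

In absolute terms T_C = 294.93 K and T_H = 310.25 K, so ΔT = 15.32 K.
COP_Carnot = T_C/ΔT = 294.93/15.32 = 19.25.
Q̇_max = COP_Carnot × Ẇ = 19.25 × 1.160 kW = 22.33 kW = 29.94 hp.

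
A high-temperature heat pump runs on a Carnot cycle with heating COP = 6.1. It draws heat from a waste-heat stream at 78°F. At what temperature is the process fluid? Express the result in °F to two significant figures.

COP_HP = T_H/(T_H − T_C) rearranges to T_H = COP·T_C/(COP − 1).
With T_C = 298.71 K, T_H = 6.1 × 298.71/5.100 = 357.28 K.
Converting, 357.28 K = 183.43°F.

180 °F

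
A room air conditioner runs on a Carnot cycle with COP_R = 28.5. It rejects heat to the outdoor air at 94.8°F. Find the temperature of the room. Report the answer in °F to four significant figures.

For a Carnot refrigerator COP_R = T_C/(T_H − T_C), so T_C = COP·T_H/(1 + COP).
With T_H = 308.04 K, T_C = 28.5 × 308.04/29.50 = 297.60 K.
Converting, 297.60 K = 76.00°F.

76.00 °F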